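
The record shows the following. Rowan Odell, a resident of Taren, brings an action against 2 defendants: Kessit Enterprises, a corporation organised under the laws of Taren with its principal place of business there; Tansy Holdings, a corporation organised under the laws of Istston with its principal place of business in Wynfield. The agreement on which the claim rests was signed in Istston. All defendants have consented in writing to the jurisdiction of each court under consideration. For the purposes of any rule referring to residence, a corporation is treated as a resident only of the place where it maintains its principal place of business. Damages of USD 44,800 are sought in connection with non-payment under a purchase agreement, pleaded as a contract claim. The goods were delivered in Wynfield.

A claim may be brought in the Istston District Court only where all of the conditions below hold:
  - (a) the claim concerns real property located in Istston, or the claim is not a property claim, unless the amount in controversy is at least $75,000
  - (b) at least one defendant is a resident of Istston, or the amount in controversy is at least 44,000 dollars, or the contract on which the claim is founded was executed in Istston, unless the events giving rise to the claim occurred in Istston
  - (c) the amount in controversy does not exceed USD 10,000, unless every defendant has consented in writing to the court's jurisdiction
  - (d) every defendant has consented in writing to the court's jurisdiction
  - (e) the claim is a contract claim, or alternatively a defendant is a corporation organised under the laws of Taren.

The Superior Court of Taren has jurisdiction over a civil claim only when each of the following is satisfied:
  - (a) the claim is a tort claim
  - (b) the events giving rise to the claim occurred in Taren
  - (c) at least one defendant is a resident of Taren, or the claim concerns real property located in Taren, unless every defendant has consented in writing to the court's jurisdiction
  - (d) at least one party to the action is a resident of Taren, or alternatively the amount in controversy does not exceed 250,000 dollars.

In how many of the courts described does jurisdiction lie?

The Istston District Court:
  (a) The claim is a contract claim, not a property claim, so this disjunct is met. Satisfied.
  (b) The amount in controversy is 44,800 dollars, which meets the 44,000 dollars floor, so this disjunct is met. Met.
  (c) The amount in controversy is USD 44,800, above the 10,000 dollars ceiling. The proviso rescues it, though: every defendant has filed written consent. Satisfied.
  (d) Every defendant has filed written consent. Met.
  (e) The claim is a contract claim, so one alternative holds. Met.
  → The court has jurisdiction.
The Superior Court of Taren:
  (a) The claim is a contract claim, not a tort claim. Condition not met.
  (b) The operative events occurred in Wynfield, not Taren. Not met.
  (c) Kessit Enterprises resides in Taren — that alternative is enough. Met.
  (d) Rowan Odell resides in Taren — that alternative is enough. Satisfied.
  → No jurisdiction.
Courts with jurisdiction: the Istston District Court — 1 in total.

1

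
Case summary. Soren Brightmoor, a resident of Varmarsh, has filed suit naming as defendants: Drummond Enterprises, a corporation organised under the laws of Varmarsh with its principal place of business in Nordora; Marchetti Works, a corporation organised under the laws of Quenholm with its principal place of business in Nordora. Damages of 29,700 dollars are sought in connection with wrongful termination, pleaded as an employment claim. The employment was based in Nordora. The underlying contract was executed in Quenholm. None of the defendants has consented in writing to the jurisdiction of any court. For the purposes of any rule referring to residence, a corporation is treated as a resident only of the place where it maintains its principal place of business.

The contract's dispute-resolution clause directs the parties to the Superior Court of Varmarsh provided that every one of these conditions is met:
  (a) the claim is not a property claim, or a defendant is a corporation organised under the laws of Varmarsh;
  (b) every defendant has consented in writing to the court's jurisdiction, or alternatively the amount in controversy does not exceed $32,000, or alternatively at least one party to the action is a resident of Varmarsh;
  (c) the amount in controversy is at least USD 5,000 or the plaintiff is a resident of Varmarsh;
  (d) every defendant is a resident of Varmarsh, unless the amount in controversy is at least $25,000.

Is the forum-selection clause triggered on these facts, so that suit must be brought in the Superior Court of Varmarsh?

The Superior Court of Varmarsh:
  (a) The claim is an employment claim, not a property claim, which satisfies one of the alternatives. Condition met.
  (b) The amount in controversy is USD 29,700, within the 32,000 dollars ceiling — that alternative is enough. Condition met.
  (c) The amount in controversy is USD 29,700, which meets the USD 5,000 floor, which satisfies one of the alternatives. Met.
  (d) The defendants reside as follows — Drummond Enterprises in Nordora, Marchetti Works in Nordora — not all in Varmarsh. The proviso rescues it, though: the amount in controversy is USD 29,700, which meets the USD 25,000 floor. Met.
  → Forum clause is triggered.

Yes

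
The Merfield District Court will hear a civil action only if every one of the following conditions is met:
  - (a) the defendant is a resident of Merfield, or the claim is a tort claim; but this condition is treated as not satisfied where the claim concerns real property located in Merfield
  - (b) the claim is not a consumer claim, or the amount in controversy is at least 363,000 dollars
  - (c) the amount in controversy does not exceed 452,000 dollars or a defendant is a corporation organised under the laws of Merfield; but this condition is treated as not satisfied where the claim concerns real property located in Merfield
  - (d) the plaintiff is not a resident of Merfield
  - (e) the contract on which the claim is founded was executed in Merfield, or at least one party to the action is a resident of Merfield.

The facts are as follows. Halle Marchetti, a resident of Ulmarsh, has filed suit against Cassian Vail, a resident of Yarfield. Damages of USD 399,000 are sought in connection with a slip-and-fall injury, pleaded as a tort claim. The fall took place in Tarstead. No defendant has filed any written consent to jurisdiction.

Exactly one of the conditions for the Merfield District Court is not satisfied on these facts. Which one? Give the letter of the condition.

The Merfield District Court:
  (a) The claim is a tort claim — that alternative is enough. The exception is not triggered, since the claim does not concern real property. Satisfied.
  (b) The claim is a tort claim, not a consumer claim, so this disjunct is met. Satisfied.
  (c) The amount in controversy is $399,000, within the 452,000 dollars ceiling, so this disjunct is met. The carve-out does not apply: the claim does not concern real property. Satisfied.
  (d) The plaintiff resides in Ulmarsh, which is not Merfield. Condition met.
  (e) No contract (and hence no place of execution) is alleged; no party resides in Merfield — no alternative holds. Not met.
Only condition (e) fails.

(e)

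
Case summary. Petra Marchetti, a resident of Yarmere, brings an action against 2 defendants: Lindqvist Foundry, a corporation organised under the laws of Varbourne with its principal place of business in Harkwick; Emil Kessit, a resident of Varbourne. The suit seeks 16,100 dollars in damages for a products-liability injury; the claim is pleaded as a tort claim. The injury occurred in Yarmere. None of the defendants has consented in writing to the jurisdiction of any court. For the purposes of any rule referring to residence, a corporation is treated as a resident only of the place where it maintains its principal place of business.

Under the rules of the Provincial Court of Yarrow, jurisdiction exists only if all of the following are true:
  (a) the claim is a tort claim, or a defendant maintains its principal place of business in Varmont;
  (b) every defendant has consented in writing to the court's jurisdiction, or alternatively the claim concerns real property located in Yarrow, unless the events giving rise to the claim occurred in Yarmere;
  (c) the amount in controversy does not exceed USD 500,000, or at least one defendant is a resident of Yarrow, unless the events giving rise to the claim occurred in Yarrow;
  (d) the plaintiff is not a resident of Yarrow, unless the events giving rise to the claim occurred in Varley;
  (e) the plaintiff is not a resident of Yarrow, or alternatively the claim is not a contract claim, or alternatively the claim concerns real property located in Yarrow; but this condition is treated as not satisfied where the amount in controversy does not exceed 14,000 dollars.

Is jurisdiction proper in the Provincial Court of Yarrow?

The Provincial Court of Yarrow:
  (a) The claim is a tort claim, so one alternative holds. Met.
  (b) No such written consent has been filed; the claim does not concern real property — no alternative holds. The proviso rescues it, though: the operative events occurred in Yarmere. Satisfied.
  (c) The amount in controversy is 16,100 dollars, within the 500,000 dollars ceiling — that alternative is enough. Met.
  (d) The plaintiff resides in Yarmere, which is not Yarrow. Condition met.
  (e) The plaintiff resides in Yarmere, which is not Yarrow, which satisfies one of the alternatives. And the carve-out is inapplicable — the amount in controversy is USD 16,100, above the $14,000 ceiling. Met.
  → All conditions met; jurisdiction exists.

Yes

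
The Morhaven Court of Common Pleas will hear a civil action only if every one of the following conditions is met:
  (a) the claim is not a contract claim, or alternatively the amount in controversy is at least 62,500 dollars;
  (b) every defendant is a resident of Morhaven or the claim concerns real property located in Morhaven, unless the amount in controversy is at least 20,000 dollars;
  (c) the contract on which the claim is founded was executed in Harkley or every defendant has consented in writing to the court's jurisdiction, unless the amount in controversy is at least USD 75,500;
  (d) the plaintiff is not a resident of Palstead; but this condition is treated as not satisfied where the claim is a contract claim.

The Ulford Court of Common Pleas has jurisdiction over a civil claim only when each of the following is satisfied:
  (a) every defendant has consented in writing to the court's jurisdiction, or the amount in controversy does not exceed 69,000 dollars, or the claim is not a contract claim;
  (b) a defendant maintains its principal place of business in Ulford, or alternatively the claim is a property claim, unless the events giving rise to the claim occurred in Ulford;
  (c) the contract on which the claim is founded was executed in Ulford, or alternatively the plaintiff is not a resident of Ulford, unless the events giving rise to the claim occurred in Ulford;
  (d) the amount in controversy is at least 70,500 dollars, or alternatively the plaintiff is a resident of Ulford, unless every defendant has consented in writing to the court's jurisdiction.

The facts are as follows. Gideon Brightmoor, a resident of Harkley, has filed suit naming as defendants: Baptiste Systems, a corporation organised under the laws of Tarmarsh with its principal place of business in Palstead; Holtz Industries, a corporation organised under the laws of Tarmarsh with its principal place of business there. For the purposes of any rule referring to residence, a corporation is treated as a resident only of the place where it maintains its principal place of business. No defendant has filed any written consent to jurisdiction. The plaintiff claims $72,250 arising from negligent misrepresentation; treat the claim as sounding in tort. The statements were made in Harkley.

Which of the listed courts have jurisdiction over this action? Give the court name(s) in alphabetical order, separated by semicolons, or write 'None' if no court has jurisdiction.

None

The Morhaven Court of Common Pleas:
  (a) The claim is a tort claim, not a contract claim, so this disjunct is met. Met.
  (b) The defendants reside as follows — Baptiste Systems in Palstead, Holtz Industries in Tarmarsh — not all in Morhaven; the claim does not concern real property — none of the alternatives is met. But the amount in controversy is 72,250 dollars, which meets the 20,000 dollars floor, and the 'unless' clause therefore excuses the requirement. Condition met.
  (c) No contract (and hence no place of execution) is alleged; no such written consent has been filed — none of the alternatives is met. Nor does the 'unless' clause help: the amount in controversy is 72,250 dollars, below the 75,500 dollars floor. Condition not met.
  (d) The plaintiff resides in Harkley, which is not Palstead. And the carve-out is inapplicable — the claim is a tort claim, not a contract claim. Satisfied.
  → At least one condition fails; no jurisdiction.
The Ulford Court of Common Pleas:
  (a) The claim is a tort claim, not a contract claim — that alternative is enough. Met.
  (b) The corporate defendant(s) have their principal place of business in Palstead, Tarmarsh, not Ulford; the claim is a tort claim, not a property claim — every alternative fails. The proviso offers no rescue either, since the operative events occurred in Harkley, not Ulford. Not satisfied.
  (c) The plaintiff resides in Harkley, which is not Ulford — that alternative is enough. Condition met.
  (d) The amount in controversy is 72,250 dollars, which meets the $70,500 floor — that alternative is enough. Condition met.
  → At least one condition fails; no jurisdiction.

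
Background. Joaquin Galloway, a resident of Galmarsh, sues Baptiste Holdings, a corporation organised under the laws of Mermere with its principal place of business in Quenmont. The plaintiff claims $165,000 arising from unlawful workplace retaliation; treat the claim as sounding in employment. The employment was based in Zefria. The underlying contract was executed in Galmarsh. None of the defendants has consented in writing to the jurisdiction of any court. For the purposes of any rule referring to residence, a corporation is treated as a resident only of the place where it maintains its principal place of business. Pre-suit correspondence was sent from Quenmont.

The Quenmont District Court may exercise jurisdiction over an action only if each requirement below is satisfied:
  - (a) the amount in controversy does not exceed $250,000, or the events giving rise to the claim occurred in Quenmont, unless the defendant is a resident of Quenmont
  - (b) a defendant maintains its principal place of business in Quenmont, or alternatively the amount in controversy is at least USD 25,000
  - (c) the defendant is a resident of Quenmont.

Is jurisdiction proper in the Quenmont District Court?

Yes

The Quenmont District Court:
  (a) The amount in controversy is $165,000, within the $250,000 ceiling, so this disjunct is met. Condition met.
  (b) Baptiste Holdings has its principal place of business in Quenmont — that alternative is enough. Satisfied.
  (c) The defendant resides in Quenmont. Satisfied.
  → Every requirement is satisfied — jurisdiction.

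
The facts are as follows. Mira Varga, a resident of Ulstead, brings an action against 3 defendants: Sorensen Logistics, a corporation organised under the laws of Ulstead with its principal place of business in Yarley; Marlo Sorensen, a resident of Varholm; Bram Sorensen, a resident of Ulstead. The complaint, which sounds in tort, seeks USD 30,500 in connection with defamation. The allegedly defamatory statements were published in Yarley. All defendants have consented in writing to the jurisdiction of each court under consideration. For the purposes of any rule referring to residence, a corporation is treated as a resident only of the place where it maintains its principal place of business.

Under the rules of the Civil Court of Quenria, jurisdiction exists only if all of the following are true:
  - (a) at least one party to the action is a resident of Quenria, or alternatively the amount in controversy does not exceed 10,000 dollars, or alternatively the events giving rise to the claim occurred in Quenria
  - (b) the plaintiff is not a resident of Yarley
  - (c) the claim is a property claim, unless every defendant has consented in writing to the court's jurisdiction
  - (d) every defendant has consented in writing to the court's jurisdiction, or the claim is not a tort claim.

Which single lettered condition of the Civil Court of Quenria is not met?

The Civil Court of Quenria:
  (a) No party resides in Quenria; the amount in controversy is USD 30,500, above the $10,000 ceiling; the operative events occurred in Yarley, not Quenria — every alternative fails. Condition not met.
  (b) The plaintiff resides in Ulstead, which is not Yarley. Condition met.
  (c) The claim is a tort claim, not a property claim. However, every defendant has filed written consent, so the 'unless' proviso supplies this condition. Condition met.
  (d) Every defendant has filed written consent, which satisfies one of the alternatives. Condition met.
Only condition (a) fails.

(a)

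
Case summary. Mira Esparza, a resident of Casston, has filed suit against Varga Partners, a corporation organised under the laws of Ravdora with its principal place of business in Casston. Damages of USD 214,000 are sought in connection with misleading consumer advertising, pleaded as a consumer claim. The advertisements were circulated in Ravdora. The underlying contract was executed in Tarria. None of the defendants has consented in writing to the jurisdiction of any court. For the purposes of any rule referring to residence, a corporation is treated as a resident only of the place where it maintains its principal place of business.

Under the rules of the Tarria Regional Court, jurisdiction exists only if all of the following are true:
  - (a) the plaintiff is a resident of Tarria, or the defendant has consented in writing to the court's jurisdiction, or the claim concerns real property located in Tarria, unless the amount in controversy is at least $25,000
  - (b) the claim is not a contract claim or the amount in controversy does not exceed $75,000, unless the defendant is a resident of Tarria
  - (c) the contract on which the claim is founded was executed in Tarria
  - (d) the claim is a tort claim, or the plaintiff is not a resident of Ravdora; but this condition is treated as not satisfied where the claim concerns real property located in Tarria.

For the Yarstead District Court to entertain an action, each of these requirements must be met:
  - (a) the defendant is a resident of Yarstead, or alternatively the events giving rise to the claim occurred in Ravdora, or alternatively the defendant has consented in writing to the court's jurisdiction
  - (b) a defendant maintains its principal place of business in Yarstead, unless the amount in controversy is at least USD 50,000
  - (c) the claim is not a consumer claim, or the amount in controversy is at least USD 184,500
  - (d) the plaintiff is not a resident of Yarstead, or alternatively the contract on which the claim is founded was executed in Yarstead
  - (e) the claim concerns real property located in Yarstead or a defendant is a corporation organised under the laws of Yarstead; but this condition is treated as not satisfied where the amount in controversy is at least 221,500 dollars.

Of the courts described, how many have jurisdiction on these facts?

The Tarria Regional Court:
  (a) The plaintiff resides in Casston, not Tarria; no such written consent has been filed; the claim does not concern real property — no alternative holds. But the amount in controversy is 214,000 dollars, which meets the $25,000 floor, and the 'unless' clause therefore excuses the requirement. Satisfied.
  (b) The claim is a consumer claim, not a contract claim, so this disjunct is met. Condition met.
  (c) The contract was executed in Tarria. Condition met.
  (d) The plaintiff resides in Casston, which is not Ravdora, so one alternative holds. The exception is not triggered, since the claim does not concern real property. Satisfied.
  → Every requirement is satisfied — jurisdiction.
The Yarstead District Court:
  (a) The operative events occurred in Ravdora, which satisfies one of the alternatives. Condition met.
  (b) The corporate defendant(s) have their principal place of business in Casston, not Yarstead. However, the amount in controversy is 214,000 dollars, which meets the $50,000 floor, so the 'unless' proviso supplies this condition. Met.
  (c) The amount in controversy is 214,000 dollars, which meets the 184,500 dollars floor, so one alternative holds. Met.
  (d) The plaintiff resides in Casston, which is not Yarstead, so one alternative holds. Condition met.
  (e) The claim does not concern real property; the corporate defendant(s) are organised in Ravdora, not Yarstead — none of the alternatives is met. Condition not met.
  → At least one condition fails; no jurisdiction.
Courts with jurisdiction: the Tarria Regional Court — 1 in total.

1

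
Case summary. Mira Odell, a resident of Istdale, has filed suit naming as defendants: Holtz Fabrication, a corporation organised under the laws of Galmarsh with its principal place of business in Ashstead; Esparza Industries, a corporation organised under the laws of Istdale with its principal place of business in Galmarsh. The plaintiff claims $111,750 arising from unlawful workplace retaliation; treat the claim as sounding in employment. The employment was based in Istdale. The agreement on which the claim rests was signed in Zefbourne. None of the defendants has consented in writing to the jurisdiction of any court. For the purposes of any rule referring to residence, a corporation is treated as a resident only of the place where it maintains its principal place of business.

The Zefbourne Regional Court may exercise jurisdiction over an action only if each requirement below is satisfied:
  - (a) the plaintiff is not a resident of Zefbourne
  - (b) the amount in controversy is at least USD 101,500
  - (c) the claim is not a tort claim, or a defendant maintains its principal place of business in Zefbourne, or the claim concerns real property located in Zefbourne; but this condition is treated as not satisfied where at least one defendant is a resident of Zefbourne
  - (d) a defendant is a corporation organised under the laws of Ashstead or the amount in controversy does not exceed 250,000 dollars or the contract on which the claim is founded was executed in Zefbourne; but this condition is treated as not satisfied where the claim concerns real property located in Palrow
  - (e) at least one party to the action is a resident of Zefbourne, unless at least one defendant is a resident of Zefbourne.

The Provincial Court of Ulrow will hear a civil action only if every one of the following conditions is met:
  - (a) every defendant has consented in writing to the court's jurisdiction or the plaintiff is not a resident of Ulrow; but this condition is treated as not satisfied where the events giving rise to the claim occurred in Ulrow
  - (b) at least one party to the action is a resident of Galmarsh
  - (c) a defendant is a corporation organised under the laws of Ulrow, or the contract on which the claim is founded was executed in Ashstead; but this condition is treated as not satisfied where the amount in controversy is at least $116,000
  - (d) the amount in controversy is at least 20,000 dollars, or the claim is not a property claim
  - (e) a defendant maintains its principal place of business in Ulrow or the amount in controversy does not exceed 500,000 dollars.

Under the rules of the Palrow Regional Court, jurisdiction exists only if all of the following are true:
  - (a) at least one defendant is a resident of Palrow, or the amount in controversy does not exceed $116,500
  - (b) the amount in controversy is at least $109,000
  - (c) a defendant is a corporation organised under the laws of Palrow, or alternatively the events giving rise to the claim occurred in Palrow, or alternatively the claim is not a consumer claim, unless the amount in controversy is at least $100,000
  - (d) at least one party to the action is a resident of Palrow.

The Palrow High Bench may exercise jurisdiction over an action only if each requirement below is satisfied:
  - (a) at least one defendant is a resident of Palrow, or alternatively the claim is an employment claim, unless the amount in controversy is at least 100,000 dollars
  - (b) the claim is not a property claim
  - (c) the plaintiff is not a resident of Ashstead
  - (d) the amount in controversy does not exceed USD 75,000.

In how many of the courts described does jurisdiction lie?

0

The Zefbourne Regional Court:
  (a) The plaintiff resides in Istdale, which is not Zefbourne. Met.
  (b) The amount in controversy is 111,750 dollars, which meets the 101,500 dollars floor. Met.
  (c) The claim is an employment claim, not a tort claim — that alternative is enough. The exception is not triggered, since no defendant resides in Zefbourne (they reside in Ashstead, Galmarsh). Condition met.
  (d) The amount in controversy is $111,750, within the 250,000 dollars ceiling, so one alternative holds. The exception is not triggered, since the claim does not concern real property. Satisfied.
  (e) No party resides in Zefbourne. And no defendant resides in Zefbourne (they reside in Ashstead, Galmarsh), so the proviso does not save it. Condition not met.
  → Not every requirement is met — no jurisdiction.
The Provincial Court of Ulrow:
  (a) The plaintiff resides in Istdale, which is not Ulrow, so one alternative holds. And the carve-out is inapplicable — the operative events occurred in Istdale, not Ulrow. Met.
  (b) Esparza Industries resides in Galmarsh. Satisfied.
  (c) The corporate defendant(s) are organised in Galmarsh, Istdale, not Ulrow; the contract was executed in Zefbourne, not Ashstead — no alternative holds. Not met.
  (d) The amount in controversy is USD 111,750, which meets the USD 20,000 floor, so one alternative holds. Met.
  (e) The amount in controversy is $111,750, within the 500,000 dollars ceiling, which satisfies one of the alternatives. Met.
  → The court lacks jurisdiction.
The Palrow Regional Court:
  (a) The amount in controversy is $111,750, within the 116,500 dollars ceiling — that alternative is enough. Met.
  (b) The amount in controversy is $111,750, which meets the 109,000 dollars floor. Condition met.
  (c) The claim is an employment claim, not a consumer claim — that alternative is enough. Satisfied.
  (d) No party resides in Palrow. Fails.
  → Not every requirement is met — no jurisdiction.
The Palrow High Bench:
  (a) The claim is an employment claim, so this disjunct is met. Satisfied.
  (b) The claim is an employment claim, not a property claim. Satisfied.
  (c) The plaintiff resides in Istdale, which is not Ashstead. Met.
  (d) The amount in controversy is 111,750 dollars, above the 75,000 dollars ceiling. Fails.
  → The court lacks jurisdiction.
No court satisfies all of its conditions.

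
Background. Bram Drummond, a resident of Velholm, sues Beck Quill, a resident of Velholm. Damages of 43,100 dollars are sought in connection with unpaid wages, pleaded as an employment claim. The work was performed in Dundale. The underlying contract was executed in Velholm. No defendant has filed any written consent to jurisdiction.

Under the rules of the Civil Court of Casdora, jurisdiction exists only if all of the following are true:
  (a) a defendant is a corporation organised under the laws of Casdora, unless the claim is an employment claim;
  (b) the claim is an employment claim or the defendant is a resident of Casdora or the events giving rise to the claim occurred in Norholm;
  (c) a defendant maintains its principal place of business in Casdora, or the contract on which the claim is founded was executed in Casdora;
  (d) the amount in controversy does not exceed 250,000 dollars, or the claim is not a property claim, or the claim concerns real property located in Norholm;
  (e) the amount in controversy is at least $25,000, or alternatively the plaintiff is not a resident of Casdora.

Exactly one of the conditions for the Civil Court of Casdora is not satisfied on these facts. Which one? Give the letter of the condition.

The Civil Court of Casdora:
  (a) No defendant is a corporation. But the claim is an employment claim, and the 'unless' clause therefore excuses the requirement. Met.
  (b) The claim is an employment claim, so one alternative holds. Satisfied.
  (c) No defendant is a corporation; the contract was executed in Velholm, not Casdora — none of the alternatives is met. Condition not met.
  (d) The amount in controversy is $43,100, within the USD 250,000 ceiling, which satisfies one of the alternatives. Met.
  (e) The amount in controversy is 43,100 dollars, which meets the $25,000 floor, so this disjunct is met. Condition met.
Only condition (c) fails.

(c)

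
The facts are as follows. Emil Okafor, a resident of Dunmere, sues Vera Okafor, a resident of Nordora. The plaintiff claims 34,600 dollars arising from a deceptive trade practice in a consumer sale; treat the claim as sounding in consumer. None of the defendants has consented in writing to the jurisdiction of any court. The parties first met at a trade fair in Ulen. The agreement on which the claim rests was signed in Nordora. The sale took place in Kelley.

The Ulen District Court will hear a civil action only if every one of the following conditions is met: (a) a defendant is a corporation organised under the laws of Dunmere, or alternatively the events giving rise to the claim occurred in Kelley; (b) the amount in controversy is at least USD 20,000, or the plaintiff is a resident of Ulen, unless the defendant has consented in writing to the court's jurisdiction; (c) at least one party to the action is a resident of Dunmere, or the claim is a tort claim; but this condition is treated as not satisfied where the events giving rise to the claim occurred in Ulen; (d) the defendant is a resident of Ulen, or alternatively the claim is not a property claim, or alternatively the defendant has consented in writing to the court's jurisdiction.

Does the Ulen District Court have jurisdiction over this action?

Yes

The Ulen District Court:
  (a) The operative events occurred in Kelley, so one alternative holds. Condition met.
  (b) The amount in controversy is $34,600, which meets the 20,000 dollars floor, so one alternative holds. Met.
  (c) Emil Okafor resides in Dunmere, which satisfies one of the alternatives. The exception is not triggered, since the operative events occurred in Kelley, not Ulen. Met.
  (d) The claim is a consumer claim, not a property claim, which satisfies one of the alternatives. Satisfied.
  → The court has jurisdiction.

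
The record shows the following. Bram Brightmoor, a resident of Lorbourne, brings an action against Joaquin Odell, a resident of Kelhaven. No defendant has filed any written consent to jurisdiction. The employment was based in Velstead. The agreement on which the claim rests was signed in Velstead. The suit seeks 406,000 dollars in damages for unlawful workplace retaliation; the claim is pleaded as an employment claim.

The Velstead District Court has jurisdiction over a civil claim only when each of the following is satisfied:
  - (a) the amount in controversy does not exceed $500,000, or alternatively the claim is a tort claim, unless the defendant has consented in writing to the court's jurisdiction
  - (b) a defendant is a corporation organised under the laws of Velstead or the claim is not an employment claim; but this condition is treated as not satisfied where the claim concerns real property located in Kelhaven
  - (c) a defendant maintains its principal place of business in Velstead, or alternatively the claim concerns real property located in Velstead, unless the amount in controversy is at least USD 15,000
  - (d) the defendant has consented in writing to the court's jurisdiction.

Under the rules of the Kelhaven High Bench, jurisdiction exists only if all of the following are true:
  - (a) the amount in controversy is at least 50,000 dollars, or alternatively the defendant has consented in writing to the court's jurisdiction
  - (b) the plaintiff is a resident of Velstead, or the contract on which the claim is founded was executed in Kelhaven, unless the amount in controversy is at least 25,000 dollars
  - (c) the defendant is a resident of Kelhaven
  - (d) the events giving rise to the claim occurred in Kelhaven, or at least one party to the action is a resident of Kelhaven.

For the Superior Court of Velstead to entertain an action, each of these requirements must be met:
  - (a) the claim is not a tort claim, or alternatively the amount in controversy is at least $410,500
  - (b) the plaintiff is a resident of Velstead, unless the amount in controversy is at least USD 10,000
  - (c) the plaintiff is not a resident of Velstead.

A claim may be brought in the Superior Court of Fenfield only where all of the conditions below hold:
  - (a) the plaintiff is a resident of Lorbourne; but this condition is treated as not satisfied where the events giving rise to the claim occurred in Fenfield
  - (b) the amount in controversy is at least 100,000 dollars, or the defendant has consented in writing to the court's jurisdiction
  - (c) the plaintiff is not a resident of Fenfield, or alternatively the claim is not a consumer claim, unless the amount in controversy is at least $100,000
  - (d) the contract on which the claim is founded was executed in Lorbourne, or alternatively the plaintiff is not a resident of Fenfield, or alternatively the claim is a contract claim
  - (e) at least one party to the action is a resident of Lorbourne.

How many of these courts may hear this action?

The Velstead District Court:
  (a) The amount in controversy is $406,000, within the $500,000 ceiling, so this disjunct is met. Met.
  (b) No defendant is a corporation; the claim is an employment claim — every alternative fails. Not met.
  (c) No defendant is a corporation; the claim does not concern real property — none of the alternatives is met. But the amount in controversy is 406,000 dollars, which meets the 15,000 dollars floor, and the 'unless' clause therefore excuses the requirement. Condition met.
  (d) No such written consent has been filed. Fails.
  → No jurisdiction.
The Kelhaven High Bench:
  (a) The amount in controversy is $406,000, which meets the $50,000 floor, which satisfies one of the alternatives. Satisfied.
  (b) The plaintiff resides in Lorbourne, not Velstead; the contract was executed in Velstead, not Kelhaven — none of the alternatives is met. However, the amount in controversy is $406,000, which meets the $25,000 floor, so the 'unless' proviso supplies this condition. Met.
  (c) The defendant resides in Kelhaven. Met.
  (d) Joaquin Odell resides in Kelhaven, which satisfies one of the alternatives. Condition met.
  → All conditions met; jurisdiction exists.
The Superior Court of Velstead:
  (a) The claim is an employment claim, not a tort claim, so one alternative holds. Met.
  (b) The plaintiff resides in Lorbourne, not Velstead. The proviso rescues it, though: the amount in controversy is $406,000, which meets the 10,000 dollars floor. Satisfied.
  (c) The plaintiff resides in Lorbourne, which is not Velstead. Satisfied.
  → Jurisdiction lies.
The Superior Court of Fenfield:
  (a) The plaintiff resides in Lorbourne. The exception is not triggered, since the operative events occurred in Velstead, not Fenfield. Condition met.
  (b) The amount in controversy is 406,000 dollars, which meets the USD 100,000 floor, which satisfies one of the alternatives. Condition met.
  (c) The plaintiff resides in Lorbourne, which is not Fenfield, so this disjunct is met. Met.
  (d) The plaintiff resides in Lorbourne, which is not Fenfield, which satisfies one of the alternatives. Satisfied.
  (e) Bram Brightmoor resides in Lorbourne. Satisfied.
  → Jurisdiction lies.
Courts with jurisdiction: the Kelhaven High Bench, the Superior Court of Velstead, the Superior Court of Fenfield — 3 in total.

3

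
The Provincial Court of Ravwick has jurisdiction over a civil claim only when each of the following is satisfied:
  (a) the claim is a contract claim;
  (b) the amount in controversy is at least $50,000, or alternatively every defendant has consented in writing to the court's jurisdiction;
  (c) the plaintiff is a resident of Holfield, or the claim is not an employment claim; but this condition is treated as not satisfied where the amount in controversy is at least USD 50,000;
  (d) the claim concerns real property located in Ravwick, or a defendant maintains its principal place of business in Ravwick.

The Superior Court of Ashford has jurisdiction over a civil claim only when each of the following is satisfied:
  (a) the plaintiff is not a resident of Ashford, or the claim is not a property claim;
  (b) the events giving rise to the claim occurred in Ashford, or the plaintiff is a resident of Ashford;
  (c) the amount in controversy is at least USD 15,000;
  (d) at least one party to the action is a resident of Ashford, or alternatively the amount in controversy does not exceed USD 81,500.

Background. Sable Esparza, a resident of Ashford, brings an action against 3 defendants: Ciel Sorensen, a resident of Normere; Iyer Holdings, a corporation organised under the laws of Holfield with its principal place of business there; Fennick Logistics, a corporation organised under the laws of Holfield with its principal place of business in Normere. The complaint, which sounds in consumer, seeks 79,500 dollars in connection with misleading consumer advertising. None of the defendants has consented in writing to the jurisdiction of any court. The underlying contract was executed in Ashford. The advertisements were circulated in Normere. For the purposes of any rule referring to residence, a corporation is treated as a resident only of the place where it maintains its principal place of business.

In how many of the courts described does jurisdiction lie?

1

The Provincial Court of Ravwick:
  (a) The claim is a consumer claim, not a contract claim. Condition not met.
  (b) The amount in controversy is $79,500, which meets the USD 50,000 floor, so one alternative holds. Satisfied.
  (c) The claim is a consumer claim, not an employment claim, which satisfies one of the alternatives. But the carve-out bites: the amount in controversy is $79,500, which meets the USD 50,000 floor. Not met.
  (d) The claim does not concern real property; the corporate defendant(s) have their principal place of business in Holfield, Normere, not Ravwick — none of the alternatives is met. Not met.
  → Not every requirement is met — no jurisdiction.
The Superior Court of Ashford:
  (a) The claim is a consumer claim, not a property claim — that alternative is enough. Satisfied.
  (b) The plaintiff resides in Ashford, so one alternative holds. Satisfied.
  (c) The amount in controversy is 79,500 dollars, which meets the $15,000 floor. Satisfied.
  (d) Sable Esparza resides in Ashford, so this disjunct is met. Satisfied.
  → Jurisdiction lies.
Courts with jurisdiction: the Superior Court of Ashford — 1 in total.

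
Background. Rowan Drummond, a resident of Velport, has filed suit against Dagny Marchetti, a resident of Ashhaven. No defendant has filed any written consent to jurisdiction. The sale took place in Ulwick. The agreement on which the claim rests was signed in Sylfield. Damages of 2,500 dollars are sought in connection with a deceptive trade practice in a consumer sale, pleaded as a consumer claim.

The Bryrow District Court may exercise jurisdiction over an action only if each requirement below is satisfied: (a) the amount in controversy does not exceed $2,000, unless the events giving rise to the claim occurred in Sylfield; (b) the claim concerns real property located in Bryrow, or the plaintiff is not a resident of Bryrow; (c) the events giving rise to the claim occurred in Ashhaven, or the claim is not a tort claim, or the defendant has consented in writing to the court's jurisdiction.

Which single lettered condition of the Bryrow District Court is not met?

The Bryrow District Court:
  (a) The amount in controversy is USD 2,500, above the 2,000 dollars ceiling. Nor does the 'unless' clause help: the operative events occurred in Ulwick, not Sylfield. Not met.
  (b) The plaintiff resides in Velport, which is not Bryrow — that alternative is enough. Satisfied.
  (c) The claim is a consumer claim, not a tort claim, which satisfies one of the alternatives. Satisfied.
Only condition (a) fails.

(a)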